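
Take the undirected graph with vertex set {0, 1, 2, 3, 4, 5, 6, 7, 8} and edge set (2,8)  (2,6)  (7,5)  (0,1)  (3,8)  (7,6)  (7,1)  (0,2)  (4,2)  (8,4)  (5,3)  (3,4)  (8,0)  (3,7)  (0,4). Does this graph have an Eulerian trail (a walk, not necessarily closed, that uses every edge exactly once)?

Degrees: 0:4, 1:2, 2:4, 3:4, 4:4, 5:2, 6:2, 7:4, 8:4
Odd-degree vertices: none (0 total).
The non-isolated vertices are connected and exactly 0 have odd degree, so an Eulerian trail exists.

Yes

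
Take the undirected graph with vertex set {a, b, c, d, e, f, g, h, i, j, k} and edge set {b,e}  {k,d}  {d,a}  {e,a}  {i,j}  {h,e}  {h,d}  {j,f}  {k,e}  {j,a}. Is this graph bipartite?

Yes

Partition the vertices as {c, d, e, g, j} vs {a, b, f, h, i, k}. Each listed edge has one endpoint in each part, so the graph is bipartite.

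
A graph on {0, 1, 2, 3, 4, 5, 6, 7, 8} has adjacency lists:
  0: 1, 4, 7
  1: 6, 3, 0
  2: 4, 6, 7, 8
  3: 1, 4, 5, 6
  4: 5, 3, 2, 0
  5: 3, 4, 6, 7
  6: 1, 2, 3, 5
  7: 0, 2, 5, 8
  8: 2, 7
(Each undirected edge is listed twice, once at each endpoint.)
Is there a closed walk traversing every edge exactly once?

No

Degrees: 0:3, 1:3, 2:4, 3:4, 4:4, 5:4, 6:4, 7:4, 8:2
Vertices with odd degree: 0, 1. An Eulerian circuit requires all degrees even.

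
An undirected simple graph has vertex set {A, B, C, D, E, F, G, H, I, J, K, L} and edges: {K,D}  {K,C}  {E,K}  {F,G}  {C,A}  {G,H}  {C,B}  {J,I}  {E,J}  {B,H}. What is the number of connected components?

Component: {L}
Component: {A, B, C, D, E, F, G, H, I, J, K}

2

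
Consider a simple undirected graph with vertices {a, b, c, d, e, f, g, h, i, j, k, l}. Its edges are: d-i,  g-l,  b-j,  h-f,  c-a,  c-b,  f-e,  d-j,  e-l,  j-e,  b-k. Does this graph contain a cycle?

No

|V| = 12, |E| = 11, number of components = 1.
A forest on 12 vertices with 1 component has exactly 11 edges, which matches — so no cycle.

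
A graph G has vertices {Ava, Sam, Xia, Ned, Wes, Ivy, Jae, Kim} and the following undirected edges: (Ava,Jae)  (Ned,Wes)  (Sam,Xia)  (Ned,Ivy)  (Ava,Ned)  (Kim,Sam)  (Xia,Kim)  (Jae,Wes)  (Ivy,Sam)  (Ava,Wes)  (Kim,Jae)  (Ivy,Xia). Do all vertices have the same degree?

Degrees: Ava:3, Sam:3, Xia:3, Ned:3, Wes:3, Ivy:3, Jae:3, Kim:3
Every vertex has degree 3, so the graph is 3-regular.

Yes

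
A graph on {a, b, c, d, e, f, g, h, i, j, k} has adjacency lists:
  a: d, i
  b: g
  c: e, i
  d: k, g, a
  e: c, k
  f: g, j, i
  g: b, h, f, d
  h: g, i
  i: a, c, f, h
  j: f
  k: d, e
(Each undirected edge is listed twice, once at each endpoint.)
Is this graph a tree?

|V| = 11, |E| = 13.
Connected but with 13 > 10 edges, so it has a cycle and is not a tree.

No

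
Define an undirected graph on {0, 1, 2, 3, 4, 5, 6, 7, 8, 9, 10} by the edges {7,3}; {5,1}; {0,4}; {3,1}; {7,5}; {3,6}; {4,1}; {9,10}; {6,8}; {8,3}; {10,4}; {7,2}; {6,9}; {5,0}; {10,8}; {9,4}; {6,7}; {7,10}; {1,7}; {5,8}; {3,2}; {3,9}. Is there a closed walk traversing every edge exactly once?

Degrees: 0:2, 1:4, 2:2, 3:6, 4:4, 5:4, 6:4, 7:6, 8:4, 9:4, 10:4
All degrees are even and the non-isolated vertices are connected — an Eulerian circuit exists.

Yes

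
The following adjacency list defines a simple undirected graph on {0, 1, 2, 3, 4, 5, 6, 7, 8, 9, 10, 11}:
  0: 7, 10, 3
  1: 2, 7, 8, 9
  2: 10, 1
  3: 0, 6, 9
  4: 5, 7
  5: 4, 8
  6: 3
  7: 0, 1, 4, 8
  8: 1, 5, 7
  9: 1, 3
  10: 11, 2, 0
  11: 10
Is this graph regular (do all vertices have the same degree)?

No

Degrees: 0:3, 1:4, 2:2, 3:3, 4:2, 5:2, 6:1, 7:4, 8:3, 9:2, 10:3, 11:1
Vertex 6 has degree 1 while 1 has degree 4, so the graph is not regular.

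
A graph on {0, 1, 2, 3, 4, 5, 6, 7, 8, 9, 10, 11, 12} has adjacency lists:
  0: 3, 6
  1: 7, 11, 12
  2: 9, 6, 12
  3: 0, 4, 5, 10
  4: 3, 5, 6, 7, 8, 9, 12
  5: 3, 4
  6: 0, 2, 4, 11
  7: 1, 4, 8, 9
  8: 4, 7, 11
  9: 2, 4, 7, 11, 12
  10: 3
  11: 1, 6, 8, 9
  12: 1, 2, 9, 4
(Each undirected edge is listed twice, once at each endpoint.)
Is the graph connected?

A breadth-first search from 0 visits 0, 6, 3, 11, 2, 4, 10, 5, 8, 1, 9, 12, 7 — all 13 vertices — so the graph is connected.

Yes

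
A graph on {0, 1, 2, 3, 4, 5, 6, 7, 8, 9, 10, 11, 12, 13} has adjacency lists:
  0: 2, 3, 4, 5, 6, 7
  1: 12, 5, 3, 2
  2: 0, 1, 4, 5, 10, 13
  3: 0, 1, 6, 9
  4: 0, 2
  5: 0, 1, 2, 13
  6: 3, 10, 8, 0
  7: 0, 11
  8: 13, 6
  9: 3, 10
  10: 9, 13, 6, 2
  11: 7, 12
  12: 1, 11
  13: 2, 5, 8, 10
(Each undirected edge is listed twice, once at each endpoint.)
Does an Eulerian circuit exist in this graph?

Degrees: 0:6, 1:4, 2:6, 3:4, 4:2, 5:4, 6:4, 7:2, 8:2, 9:2, 10:4, 11:2, 12:2, 13:4
All degrees are even and the non-isolated vertices are connected — an Eulerian circuit exists.

Yes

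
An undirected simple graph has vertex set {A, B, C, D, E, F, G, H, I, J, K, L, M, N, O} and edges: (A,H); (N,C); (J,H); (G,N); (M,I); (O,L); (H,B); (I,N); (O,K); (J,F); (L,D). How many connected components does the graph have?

4

Component: {E}
Component: {D, K, L, O}
Component: {A, B, F, H, J}
Component: {C, G, I, M, N}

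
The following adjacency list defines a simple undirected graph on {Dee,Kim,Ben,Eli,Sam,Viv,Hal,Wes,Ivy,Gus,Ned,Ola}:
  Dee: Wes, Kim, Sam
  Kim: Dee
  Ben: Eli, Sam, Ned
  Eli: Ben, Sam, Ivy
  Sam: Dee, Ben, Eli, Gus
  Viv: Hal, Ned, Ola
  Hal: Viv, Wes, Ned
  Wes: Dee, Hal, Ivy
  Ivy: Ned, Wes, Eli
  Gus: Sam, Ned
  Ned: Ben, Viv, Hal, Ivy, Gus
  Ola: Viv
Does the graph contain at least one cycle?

Yes

The graph has 12 vertices, 17 edges, and 1 connected component.
Since 17 > 12 - 1, a cycle must exist; for instance Dee-Sam-Gus-Ned-Viv-Hal-Wes-Dee.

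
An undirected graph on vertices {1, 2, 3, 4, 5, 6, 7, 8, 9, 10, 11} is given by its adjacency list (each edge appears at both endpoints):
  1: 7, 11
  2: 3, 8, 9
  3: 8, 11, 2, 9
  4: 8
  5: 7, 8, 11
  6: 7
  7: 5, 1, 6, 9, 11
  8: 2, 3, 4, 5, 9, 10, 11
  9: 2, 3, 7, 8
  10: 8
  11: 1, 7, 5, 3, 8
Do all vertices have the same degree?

No

Degrees: 1:2, 2:3, 3:4, 4:1, 5:3, 6:1, 7:5, 8:7, 9:4, 10:1, 11:5
Degrees are not all equal (e.g. deg(4)=1 but deg(8)=7); not regular.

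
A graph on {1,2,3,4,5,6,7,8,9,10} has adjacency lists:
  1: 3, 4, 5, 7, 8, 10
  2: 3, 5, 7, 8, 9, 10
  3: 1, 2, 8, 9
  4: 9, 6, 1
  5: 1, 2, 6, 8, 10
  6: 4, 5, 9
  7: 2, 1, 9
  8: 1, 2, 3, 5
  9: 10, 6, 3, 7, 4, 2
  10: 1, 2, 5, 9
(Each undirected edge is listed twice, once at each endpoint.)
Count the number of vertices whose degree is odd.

Degrees: 1:6, 2:6, 3:4, 4:3, 5:5, 6:3, 7:3, 8:4, 9:6, 10:4
Odd-degree vertices: 4, 5, 6, 7.

4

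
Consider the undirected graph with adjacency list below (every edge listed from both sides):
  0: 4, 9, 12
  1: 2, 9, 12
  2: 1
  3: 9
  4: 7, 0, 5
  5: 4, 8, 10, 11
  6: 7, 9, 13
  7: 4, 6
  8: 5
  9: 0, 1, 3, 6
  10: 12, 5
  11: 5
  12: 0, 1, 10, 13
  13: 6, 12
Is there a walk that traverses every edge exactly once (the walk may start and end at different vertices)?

No

Degrees: 0:3, 1:3, 2:1, 3:1, 4:3, 5:4, 6:3, 7:2, 8:1, 9:4, 10:2, 11:1, 12:4, 13:2
Odd-degree vertices: 0, 1, 2, 3, 4, 6, 8, 11 (8 total).
An Eulerian trail requires 0 or 2 odd-degree vertices; here there are 8.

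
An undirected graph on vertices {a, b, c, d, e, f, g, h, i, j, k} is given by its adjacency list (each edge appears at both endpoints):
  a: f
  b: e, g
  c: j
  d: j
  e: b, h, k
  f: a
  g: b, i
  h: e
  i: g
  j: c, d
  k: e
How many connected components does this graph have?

Component: {a, f}
Component: {c, d, j}
Component: {b, e, g, h, i, k}

3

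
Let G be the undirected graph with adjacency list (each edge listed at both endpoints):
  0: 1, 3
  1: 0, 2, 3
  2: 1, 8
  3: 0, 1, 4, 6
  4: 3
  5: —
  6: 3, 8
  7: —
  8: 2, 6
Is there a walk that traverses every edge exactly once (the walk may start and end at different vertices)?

Degrees: 0:2, 1:3, 2:2, 3:4, 4:1, 5:0, 6:2, 7:0, 8:2
Odd-degree vertices: 1, 4 (2 total).
The non-isolated vertices are connected and exactly 2 have odd degree, so an Eulerian trail exists (from 1 to 4).

Yes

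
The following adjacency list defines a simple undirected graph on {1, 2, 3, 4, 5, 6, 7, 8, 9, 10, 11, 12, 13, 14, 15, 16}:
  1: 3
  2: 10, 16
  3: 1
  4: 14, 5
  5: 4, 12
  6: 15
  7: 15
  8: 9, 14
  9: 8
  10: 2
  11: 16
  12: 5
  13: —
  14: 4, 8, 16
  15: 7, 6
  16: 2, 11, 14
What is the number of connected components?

Component: {13}
Component: {1, 3}
Component: {6, 7, 15}
Component: {2, 4, 5, 8, 9, 10, 11, 12, 14, 16}

4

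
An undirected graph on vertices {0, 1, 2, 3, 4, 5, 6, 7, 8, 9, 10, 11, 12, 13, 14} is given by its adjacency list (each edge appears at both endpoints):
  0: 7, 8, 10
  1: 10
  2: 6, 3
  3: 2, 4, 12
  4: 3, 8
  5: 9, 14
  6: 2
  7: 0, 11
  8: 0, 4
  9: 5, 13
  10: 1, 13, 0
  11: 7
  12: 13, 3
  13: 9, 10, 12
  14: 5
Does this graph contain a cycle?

Yes

The graph has 15 vertices, 15 edges, and 1 connected component.
One cycle is 0-10-13-12-3-4-8-0.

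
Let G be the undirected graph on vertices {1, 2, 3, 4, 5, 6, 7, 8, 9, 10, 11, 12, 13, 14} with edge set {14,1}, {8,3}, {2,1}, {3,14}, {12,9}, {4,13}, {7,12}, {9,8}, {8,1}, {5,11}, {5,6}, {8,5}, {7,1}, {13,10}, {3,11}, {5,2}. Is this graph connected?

Component: {4, 10, 13}
Component: {1, 2, 3, 5, 6, 7, 8, 9, 11, 12, 14}
No edge joins these 2 groups, so the graph is disconnected.

No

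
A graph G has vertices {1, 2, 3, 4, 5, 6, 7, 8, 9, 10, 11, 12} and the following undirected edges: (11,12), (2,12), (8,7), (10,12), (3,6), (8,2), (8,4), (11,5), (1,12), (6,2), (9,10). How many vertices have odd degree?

Degrees: 1:1, 2:3, 3:1, 4:1, 5:1, 6:2, 7:1, 8:3, 9:1, 10:2, 11:2, 12:4
Odd-degree vertices: 1, 2, 3, 4, 5, 7, 8, 9.

8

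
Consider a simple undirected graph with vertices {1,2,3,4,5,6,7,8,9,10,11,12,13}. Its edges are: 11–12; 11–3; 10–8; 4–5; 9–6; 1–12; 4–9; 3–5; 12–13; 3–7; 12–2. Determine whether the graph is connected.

Component: {8, 10}
Component: {1, 2, 3, 4, 5, 6, 7, 9, 11, 12, 13}
No edge joins these 2 groups, so the graph is disconnected.

No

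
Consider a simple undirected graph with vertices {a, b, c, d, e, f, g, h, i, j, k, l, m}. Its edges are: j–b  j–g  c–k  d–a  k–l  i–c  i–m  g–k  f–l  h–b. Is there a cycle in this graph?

|V| = 13, |E| = 10, number of components = 3.
Since 10 = 13 - 3, the graph is a forest and contains no cycle.

No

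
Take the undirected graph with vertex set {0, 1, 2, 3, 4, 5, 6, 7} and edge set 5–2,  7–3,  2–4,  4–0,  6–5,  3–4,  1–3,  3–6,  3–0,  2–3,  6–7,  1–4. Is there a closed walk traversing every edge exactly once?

No

Degrees: 0:2, 1:2, 2:3, 3:6, 4:4, 5:2, 6:3, 7:2
Vertices with odd degree: 2, 6. An Eulerian circuit requires all degrees even.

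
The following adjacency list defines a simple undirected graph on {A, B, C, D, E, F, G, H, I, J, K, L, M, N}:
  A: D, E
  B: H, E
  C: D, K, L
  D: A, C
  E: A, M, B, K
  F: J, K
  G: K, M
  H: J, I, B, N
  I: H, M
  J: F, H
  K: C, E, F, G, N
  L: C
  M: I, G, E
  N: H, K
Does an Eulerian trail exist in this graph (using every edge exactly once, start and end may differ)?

No

Degrees: A:2, B:2, C:3, D:2, E:4, F:2, G:2, H:4, I:2, J:2, K:5, L:1, M:3, N:2
Odd-degree vertices: C, K, L, M (4 total).
With 4 odd-degree vertices (more than two), no single trail can use every edge.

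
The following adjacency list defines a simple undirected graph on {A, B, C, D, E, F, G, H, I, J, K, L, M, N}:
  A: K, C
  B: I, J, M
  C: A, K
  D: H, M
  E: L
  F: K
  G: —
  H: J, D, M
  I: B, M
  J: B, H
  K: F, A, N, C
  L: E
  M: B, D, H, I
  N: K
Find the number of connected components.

Component: {G}
Component: {E, L}
Component: {A, C, F, K, N}
Component: {B, D, H, I, J, M}

4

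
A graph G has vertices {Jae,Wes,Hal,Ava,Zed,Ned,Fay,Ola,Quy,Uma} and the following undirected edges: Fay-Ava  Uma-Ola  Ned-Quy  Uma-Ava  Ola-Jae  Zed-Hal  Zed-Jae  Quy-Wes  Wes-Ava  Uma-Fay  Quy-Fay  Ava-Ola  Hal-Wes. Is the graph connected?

Yes

Starting from Jae and exploring outward reaches every vertex (Jae, Zed, Ola, Hal, Ava, Uma, Wes, Fay, Quy, Ned); the graph is connected.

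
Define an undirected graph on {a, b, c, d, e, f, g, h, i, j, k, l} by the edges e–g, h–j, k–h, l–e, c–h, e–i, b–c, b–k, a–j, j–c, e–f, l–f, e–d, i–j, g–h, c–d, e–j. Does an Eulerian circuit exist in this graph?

Degrees: a:1, b:2, c:4, d:2, e:6, f:2, g:2, h:4, i:2, j:5, k:2, l:2
a, j have odd degree; an Eulerian circuit needs every degree to be even, so none exists.

No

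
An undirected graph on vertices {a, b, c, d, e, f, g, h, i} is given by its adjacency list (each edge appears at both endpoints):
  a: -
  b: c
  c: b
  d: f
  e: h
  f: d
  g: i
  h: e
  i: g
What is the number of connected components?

Component: {a}
Component: {b, c}
Component: {d, f}
Component: {e, h}
Component: {g, i}

5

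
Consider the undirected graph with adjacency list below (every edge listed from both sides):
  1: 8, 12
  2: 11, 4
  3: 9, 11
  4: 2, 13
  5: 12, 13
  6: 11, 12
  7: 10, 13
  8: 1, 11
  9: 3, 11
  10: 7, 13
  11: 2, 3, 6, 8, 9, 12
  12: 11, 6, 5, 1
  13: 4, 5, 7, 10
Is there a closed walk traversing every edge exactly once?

Degrees: 1:2, 2:2, 3:2, 4:2, 5:2, 6:2, 7:2, 8:2, 9:2, 10:2, 11:6, 12:4, 13:4
All degrees are even and the non-isolated vertices are connected — an Eulerian circuit exists.

Yes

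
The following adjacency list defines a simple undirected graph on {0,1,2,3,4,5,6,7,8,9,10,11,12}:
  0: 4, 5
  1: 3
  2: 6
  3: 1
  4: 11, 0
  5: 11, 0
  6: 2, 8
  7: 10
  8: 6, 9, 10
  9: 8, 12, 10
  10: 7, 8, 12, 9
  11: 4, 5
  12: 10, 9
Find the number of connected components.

3

Component: {1, 3}
Component: {0, 4, 5, 11}
Component: {2, 6, 7, 8, 9, 10, 12}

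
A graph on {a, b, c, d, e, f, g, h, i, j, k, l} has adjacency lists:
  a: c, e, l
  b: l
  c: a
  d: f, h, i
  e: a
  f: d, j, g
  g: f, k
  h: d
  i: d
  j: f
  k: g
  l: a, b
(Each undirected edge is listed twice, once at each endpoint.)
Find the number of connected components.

2

Component: {a, b, c, e, l}
Component: {d, f, g, h, i, j, k}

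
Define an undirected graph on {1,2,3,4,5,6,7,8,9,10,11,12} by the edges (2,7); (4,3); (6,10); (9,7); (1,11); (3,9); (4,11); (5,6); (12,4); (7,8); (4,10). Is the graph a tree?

|V| = 12, |E| = 11.
Connected and |E| = |V| - 1, which characterizes a tree.

Yes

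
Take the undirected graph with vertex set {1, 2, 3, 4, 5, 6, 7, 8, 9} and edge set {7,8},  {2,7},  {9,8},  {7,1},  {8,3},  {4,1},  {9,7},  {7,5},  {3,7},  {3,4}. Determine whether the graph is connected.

Component: {6}
Component: {1, 2, 3, 4, 5, 7, 8, 9}
There are 2 separate components, so the graph is not connected.

No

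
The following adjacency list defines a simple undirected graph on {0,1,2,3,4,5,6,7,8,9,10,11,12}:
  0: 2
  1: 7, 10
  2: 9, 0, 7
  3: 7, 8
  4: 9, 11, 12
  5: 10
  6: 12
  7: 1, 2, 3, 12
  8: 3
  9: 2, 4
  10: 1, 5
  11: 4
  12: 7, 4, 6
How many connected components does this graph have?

1

Component: {0, 1, 2, 3, 4, 5, 6, 7, 8, 9, 10, 11, 12}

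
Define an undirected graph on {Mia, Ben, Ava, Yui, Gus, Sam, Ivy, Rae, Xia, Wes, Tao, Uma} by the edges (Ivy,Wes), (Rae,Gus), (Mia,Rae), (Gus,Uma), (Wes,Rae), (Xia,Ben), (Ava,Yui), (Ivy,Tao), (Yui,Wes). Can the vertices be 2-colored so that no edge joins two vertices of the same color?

Yes

A valid 2-coloring puts {Yui, Sam, Ivy, Rae, Xia, Uma} on one side and {Mia, Ben, Ava, Gus, Wes, Tao} on the other; every edge crosses between the two sides.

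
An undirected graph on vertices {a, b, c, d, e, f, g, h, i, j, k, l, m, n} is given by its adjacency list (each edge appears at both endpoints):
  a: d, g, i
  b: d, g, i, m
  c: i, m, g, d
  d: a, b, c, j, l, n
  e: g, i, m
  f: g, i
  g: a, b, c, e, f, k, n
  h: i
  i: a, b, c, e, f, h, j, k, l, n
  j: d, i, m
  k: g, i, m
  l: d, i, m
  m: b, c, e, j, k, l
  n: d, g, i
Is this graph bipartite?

Yes

Partition the vertices as {d, g, i, m} vs {a, b, c, e, f, h, j, k, l, n}. Each listed edge has one endpoint in each part, so the graph is bipartite.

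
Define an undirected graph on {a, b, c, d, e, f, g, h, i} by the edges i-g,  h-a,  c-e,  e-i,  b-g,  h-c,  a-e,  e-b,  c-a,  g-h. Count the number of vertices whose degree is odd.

Degrees: a:3, b:2, c:3, d:0, e:4, f:0, g:3, h:3, i:2
Odd-degree vertices: a, c, g, h.

4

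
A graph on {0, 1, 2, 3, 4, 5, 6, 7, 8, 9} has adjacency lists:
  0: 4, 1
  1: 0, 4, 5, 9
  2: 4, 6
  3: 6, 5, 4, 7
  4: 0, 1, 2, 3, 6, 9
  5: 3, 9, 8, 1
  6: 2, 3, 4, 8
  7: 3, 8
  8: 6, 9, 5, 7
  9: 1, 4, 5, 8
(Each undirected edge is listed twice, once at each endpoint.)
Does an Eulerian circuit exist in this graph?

Yes

Degrees: 0:2, 1:4, 2:2, 3:4, 4:6, 5:4, 6:4, 7:2, 8:4, 9:4
All degrees are even and the non-isolated vertices are connected — an Eulerian circuit exists.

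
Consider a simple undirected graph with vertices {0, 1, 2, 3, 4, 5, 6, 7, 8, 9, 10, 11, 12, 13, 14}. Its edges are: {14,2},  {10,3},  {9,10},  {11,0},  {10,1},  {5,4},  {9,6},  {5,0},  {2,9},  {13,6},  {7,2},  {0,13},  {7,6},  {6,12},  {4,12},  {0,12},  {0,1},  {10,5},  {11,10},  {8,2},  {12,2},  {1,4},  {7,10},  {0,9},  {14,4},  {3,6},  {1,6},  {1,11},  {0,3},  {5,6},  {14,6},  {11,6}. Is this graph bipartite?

The cycle 1-11-6-1 has length 3, which is odd, so the graph is not bipartite.

No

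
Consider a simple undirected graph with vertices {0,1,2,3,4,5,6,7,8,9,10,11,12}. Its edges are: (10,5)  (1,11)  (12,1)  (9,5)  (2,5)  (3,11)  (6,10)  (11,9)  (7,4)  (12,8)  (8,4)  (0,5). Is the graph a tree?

|V| = 13, |E| = 12.
Connected and |E| = |V| - 1, which characterizes a tree.

Yes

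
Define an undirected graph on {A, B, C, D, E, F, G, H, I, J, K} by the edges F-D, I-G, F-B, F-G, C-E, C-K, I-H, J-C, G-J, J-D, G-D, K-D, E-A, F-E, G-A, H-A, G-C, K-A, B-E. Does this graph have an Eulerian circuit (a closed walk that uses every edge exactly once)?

Degrees: A:4, B:2, C:4, D:4, E:4, F:4, G:6, H:2, I:2, J:3, K:3
Vertices with odd degree: J, K. An Eulerian circuit requires all degrees even.

No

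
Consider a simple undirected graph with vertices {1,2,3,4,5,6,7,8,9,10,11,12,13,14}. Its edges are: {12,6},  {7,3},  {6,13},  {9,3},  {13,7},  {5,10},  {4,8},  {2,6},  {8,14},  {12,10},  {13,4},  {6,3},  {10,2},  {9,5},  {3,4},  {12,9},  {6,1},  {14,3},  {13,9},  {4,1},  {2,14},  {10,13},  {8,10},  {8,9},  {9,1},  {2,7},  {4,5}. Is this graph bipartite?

Yes

A valid 2-coloring puts {4, 6, 7, 9, 10, 11, 14} on one side and {1, 2, 3, 5, 8, 12, 13} on the other; every edge crosses between the two sides.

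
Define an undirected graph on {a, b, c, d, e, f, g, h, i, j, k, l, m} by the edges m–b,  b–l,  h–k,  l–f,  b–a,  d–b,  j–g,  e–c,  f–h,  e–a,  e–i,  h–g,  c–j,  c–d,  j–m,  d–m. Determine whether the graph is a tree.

The graph has 13 vertices and 16 edges.
Connected but with 16 > 12 edges, so it has a cycle and is not a tree.

No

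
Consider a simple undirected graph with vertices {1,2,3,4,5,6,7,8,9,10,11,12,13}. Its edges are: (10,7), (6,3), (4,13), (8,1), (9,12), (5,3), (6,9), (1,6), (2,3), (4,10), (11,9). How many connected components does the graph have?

2

Component: {4, 7, 10, 13}
Component: {1, 2, 3, 5, 6, 8, 9, 11, 12}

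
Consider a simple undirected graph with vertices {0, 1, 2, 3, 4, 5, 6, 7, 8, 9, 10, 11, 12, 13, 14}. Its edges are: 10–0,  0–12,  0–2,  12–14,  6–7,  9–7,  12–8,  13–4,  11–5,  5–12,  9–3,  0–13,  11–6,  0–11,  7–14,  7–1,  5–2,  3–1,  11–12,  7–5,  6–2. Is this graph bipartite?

No

The cycle 5-11-12-5 has length 3, which is odd, so the graph is not bipartite.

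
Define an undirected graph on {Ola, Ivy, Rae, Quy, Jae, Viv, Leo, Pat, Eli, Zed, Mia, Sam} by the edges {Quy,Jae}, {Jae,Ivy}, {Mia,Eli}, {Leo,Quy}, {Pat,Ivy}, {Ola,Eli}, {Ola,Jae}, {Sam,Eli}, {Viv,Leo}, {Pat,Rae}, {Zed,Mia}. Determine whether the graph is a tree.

The graph has 12 vertices and 11 edges.
Connected and |E| = |V| - 1, which characterizes a tree.

Yes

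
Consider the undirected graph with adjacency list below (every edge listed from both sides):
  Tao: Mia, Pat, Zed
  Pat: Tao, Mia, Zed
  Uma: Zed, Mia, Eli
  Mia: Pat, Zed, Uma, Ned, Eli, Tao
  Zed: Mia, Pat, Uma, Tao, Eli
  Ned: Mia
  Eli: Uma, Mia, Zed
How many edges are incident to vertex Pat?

Neighbors of Pat: Tao, Mia, Zed.

3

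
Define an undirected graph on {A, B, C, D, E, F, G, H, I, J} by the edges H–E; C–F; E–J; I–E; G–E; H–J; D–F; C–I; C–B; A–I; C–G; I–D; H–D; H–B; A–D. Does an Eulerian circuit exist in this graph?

Yes

Degrees: A:2, B:2, C:4, D:4, E:4, F:2, G:2, H:4, I:4, J:2
Every vertex has even degree and the edges form a single connected piece, so an Eulerian circuit exists.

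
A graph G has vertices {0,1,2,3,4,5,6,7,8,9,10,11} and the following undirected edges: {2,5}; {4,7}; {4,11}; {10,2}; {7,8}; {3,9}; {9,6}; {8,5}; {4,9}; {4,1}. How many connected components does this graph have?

Component: {0}
Component: {1, 2, 3, 4, 5, 6, 7, 8, 9, 10, 11}

2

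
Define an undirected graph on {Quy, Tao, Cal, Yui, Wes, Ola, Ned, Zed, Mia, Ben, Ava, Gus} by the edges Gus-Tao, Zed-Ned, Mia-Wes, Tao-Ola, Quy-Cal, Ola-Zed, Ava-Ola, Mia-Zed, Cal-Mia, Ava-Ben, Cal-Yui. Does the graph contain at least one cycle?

The graph has 12 vertices, 11 edges, and 1 connected component.
A forest on 12 vertices with 1 component has exactly 11 edges, which matches — so no cycle.

No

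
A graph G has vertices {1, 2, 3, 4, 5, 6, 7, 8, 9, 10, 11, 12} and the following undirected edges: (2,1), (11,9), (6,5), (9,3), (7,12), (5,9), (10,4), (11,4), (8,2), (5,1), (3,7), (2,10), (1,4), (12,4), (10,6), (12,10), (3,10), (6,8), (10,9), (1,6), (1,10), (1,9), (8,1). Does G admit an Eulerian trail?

No

Degrees: 1:7, 2:3, 3:3, 4:4, 5:3, 6:4, 7:2, 8:3, 9:5, 10:7, 11:2, 12:3
Odd-degree vertices: 1, 2, 3, 5, 8, 9, 10, 12 (8 total).
An Eulerian trail requires 0 or 2 odd-degree vertices; here there are 8.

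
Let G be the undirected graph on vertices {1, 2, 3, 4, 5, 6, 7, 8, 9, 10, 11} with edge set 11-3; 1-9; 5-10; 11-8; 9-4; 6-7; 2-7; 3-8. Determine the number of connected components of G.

4

Component: {5, 10}
Component: {1, 4, 9}
Component: {2, 6, 7}
Component: {3, 8, 11}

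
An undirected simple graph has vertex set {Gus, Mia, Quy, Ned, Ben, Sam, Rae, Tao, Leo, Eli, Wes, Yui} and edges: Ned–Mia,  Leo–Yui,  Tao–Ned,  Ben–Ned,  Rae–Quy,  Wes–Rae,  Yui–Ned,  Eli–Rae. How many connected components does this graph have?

4

Component: {Gus}
Component: {Sam}
Component: {Quy, Rae, Eli, Wes}
Component: {Mia, Ned, Ben, Tao, Leo, Yui}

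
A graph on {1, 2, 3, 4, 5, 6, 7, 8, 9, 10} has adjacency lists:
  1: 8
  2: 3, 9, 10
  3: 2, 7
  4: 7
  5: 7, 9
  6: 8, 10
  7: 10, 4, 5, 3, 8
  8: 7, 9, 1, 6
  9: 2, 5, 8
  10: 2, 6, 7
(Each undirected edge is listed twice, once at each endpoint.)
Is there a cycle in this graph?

|V| = 10, |E| = 13, number of components = 1.
Since 13 > 10 - 1, a cycle must exist; for instance 8-7-3-2-9-8.

Yes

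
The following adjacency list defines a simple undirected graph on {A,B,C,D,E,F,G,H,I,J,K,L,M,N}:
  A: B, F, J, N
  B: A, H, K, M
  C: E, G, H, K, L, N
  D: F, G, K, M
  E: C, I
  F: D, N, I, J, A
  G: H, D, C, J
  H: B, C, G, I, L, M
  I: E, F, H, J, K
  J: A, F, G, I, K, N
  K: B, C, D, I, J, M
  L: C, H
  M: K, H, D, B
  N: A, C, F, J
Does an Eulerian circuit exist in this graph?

No

Degrees: A:4, B:4, C:6, D:4, E:2, F:5, G:4, H:6, I:5, J:6, K:6, L:2, M:4, N:4
Vertices with odd degree: F, I. An Eulerian circuit requires all degrees even.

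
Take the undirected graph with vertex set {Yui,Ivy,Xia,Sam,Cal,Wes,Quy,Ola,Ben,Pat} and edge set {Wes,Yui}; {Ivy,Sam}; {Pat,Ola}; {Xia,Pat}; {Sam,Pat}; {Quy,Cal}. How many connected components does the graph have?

4

Component: {Ben}
Component: {Yui, Wes}
Component: {Cal, Quy}
Component: {Ivy, Xia, Sam, Ola, Pat}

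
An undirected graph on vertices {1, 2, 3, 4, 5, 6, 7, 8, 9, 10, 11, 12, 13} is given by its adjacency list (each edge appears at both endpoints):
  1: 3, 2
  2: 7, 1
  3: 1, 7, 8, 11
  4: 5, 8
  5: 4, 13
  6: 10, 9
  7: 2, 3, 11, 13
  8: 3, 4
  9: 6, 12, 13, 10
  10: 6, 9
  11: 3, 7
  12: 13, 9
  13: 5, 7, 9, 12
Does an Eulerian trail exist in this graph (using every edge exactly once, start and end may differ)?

Degrees: 1:2, 2:2, 3:4, 4:2, 5:2, 6:2, 7:4, 8:2, 9:4, 10:2, 11:2, 12:2, 13:4
Odd-degree vertices: none (0 total).
With 0 odd-degree vertices and all edges in one connected piece, an Eulerian trail exists.

Yes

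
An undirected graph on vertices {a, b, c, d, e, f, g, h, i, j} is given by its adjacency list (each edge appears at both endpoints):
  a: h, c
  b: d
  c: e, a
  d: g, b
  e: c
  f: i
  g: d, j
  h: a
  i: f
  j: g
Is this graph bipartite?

Yes

Partition the vertices as {c, d, h, i, j} vs {a, b, e, f, g}. Each listed edge has one endpoint in each part, so the graph is bipartite.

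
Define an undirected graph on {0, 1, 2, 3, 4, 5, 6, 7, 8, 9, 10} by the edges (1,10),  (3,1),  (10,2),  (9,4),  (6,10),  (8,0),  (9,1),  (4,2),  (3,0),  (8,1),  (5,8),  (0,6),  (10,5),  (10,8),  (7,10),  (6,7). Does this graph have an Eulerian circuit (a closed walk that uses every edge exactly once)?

Degrees: 0:3, 1:4, 2:2, 3:2, 4:2, 5:2, 6:3, 7:2, 8:4, 9:2, 10:6
0, 6 have odd degree; an Eulerian circuit needs every degree to be even, so none exists.

No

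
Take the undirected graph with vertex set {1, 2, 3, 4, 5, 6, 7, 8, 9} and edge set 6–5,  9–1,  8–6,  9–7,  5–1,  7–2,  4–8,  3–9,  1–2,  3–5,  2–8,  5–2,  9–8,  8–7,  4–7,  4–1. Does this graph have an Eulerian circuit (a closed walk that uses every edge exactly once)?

No

Degrees: 1:4, 2:4, 3:2, 4:3, 5:4, 6:2, 7:4, 8:5, 9:4
Vertices with odd degree: 4, 8. An Eulerian circuit requires all degrees even.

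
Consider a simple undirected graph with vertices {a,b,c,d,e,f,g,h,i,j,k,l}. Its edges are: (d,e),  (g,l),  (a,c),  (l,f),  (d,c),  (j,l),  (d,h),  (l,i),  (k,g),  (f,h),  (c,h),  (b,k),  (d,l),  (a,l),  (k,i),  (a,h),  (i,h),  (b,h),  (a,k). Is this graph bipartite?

h-c-a-h is an odd cycle (length 3), and a bipartite graph can contain only even cycles.

No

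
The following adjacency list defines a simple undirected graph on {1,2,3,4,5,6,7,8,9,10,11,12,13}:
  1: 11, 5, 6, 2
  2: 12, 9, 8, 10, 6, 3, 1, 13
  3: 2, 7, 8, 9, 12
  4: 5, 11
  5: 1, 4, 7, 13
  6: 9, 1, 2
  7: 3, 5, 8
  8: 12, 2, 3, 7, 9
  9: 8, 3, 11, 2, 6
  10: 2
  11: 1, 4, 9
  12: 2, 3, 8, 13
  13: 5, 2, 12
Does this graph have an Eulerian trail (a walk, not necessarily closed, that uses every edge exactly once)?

Degrees: 1:4, 2:8, 3:5, 4:2, 5:4, 6:3, 7:3, 8:5, 9:5, 10:1, 11:3, 12:4, 13:3
Odd-degree vertices: 3, 6, 7, 8, 9, 10, 11, 13 (8 total).
With 8 odd-degree vertices (more than two), no single trail can use every edge.

No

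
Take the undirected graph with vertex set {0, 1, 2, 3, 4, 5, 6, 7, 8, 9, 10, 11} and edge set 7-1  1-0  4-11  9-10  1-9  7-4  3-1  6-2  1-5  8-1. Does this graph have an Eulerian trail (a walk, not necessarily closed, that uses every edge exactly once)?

Degrees: 0:1, 1:6, 2:1, 3:1, 4:2, 5:1, 6:1, 7:2, 8:1, 9:2, 10:1, 11:1
Odd-degree vertices: 0, 2, 3, 5, 6, 8, 10, 11 (8 total).
With 8 odd-degree vertices (more than two), no single trail can use every edge.

No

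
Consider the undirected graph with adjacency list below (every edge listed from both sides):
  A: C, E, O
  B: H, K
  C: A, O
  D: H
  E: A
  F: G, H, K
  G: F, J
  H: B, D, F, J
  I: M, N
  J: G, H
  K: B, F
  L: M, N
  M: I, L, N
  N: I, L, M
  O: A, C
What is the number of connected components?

Component: {A, C, E, O}
Component: {I, L, M, N}
Component: {B, D, F, G, H, J, K}

3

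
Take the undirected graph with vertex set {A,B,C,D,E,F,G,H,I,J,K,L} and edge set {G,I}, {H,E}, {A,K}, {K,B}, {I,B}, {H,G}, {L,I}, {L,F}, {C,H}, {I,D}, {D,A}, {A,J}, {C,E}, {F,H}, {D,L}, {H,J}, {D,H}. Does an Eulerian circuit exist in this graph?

No

Degrees: A:3, B:2, C:2, D:4, E:2, F:2, G:2, H:6, I:4, J:2, K:2, L:3
A, L have odd degree; an Eulerian circuit needs every degree to be even, so none exists.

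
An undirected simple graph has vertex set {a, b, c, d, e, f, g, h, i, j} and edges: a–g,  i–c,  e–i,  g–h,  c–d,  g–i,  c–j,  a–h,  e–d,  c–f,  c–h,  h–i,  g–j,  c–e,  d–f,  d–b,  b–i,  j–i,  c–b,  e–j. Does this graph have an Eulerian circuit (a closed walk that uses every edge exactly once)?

No

Degrees: a:2, b:3, c:7, d:4, e:4, f:2, g:4, h:4, i:6, j:4
b, c have odd degree; an Eulerian circuit needs every degree to be even, so none exists.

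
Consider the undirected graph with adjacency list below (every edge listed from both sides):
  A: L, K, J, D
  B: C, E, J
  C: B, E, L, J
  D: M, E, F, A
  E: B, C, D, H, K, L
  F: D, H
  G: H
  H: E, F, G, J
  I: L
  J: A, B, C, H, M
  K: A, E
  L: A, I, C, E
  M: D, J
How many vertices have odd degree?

Degrees: A:4, B:3, C:4, D:4, E:6, F:2, G:1, H:4, I:1, J:5, K:2, L:4, M:2
Odd-degree vertices: B, G, I, J.

4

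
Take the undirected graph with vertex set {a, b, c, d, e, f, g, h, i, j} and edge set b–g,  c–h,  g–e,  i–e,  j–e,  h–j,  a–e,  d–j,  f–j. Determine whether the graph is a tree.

Yes

|V| = 10, |E| = 9.
It is connected with exactly 9 edges, hence acyclic — it is a tree.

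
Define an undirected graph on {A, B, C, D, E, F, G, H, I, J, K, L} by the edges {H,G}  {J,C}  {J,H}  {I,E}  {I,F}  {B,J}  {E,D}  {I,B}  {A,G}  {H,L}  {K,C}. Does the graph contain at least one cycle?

The graph has 12 vertices, 11 edges, and 1 connected component.
Since 11 = 12 - 1, the graph is a forest and contains no cycle.

No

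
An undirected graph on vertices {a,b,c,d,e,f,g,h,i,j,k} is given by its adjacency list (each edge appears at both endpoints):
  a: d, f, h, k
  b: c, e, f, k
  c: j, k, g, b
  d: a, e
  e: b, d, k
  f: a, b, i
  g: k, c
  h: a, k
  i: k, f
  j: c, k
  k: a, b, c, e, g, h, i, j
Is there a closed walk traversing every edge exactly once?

Degrees: a:4, b:4, c:4, d:2, e:3, f:3, g:2, h:2, i:2, j:2, k:8
e, f have odd degree; an Eulerian circuit needs every degree to be even, so none exists.

No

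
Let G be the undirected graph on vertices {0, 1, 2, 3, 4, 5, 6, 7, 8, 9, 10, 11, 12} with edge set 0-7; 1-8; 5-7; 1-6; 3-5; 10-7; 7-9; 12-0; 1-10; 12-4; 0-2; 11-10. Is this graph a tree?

The graph has 13 vertices and 12 edges.
Connected and |E| = |V| - 1, which characterizes a tree.

Yes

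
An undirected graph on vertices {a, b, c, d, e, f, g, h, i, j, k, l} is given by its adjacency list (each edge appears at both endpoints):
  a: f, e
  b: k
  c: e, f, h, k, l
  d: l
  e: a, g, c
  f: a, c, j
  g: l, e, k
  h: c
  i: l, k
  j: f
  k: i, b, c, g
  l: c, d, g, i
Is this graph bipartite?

Yes

Color {e, f, h, k, l} black and {a, b, c, d, g, i, j} white. No edge joins two same-colored vertices, so the graph is bipartite.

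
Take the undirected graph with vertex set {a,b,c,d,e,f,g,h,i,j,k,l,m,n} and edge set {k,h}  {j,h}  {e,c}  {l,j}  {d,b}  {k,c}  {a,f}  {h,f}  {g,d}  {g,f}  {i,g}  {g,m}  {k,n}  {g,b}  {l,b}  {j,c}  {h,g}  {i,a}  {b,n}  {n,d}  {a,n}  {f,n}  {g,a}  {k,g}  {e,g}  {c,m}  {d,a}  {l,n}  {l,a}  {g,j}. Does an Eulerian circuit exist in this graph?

Degrees: a:6, b:4, c:4, d:4, e:2, f:4, g:10, h:4, i:2, j:4, k:4, l:4, m:2, n:6
All degrees are even and the non-isolated vertices are connected — an Eulerian circuit exists.

Yes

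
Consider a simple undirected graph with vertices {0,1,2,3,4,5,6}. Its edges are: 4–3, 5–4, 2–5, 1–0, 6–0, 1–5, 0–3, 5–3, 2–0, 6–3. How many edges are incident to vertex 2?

2

Neighbors of 2: 0, 5.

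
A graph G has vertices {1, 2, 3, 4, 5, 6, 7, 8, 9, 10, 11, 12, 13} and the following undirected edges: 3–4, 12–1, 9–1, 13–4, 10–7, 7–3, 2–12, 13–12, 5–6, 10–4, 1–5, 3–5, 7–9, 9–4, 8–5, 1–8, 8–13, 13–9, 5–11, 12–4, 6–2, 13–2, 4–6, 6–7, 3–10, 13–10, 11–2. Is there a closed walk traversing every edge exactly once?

No

Degrees: 1:4, 2:4, 3:4, 4:6, 5:5, 6:4, 7:4, 8:3, 9:4, 10:4, 11:2, 12:4, 13:6
Vertices with odd degree: 5, 8. An Eulerian circuit requires all degrees even.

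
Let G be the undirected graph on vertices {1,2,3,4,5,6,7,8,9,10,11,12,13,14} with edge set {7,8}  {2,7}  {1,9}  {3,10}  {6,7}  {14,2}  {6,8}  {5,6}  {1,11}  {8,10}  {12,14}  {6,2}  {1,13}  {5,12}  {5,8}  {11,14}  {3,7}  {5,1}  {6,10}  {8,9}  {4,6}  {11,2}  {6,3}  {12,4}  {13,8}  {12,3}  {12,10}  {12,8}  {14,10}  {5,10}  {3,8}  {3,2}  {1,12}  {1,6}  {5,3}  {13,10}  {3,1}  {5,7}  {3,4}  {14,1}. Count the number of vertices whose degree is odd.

10

Degrees: 1:8, 2:5, 3:9, 4:3, 5:7, 6:8, 7:5, 8:8, 9:2, 10:7, 11:3, 12:7, 13:3, 14:5
Odd-degree vertices: 2, 3, 4, 5, 7, 10, 11, 12, 13, 14.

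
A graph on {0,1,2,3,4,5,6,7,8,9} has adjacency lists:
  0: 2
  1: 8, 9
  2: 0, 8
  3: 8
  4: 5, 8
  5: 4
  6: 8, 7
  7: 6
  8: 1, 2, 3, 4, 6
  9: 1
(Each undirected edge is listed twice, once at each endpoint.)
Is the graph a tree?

The graph has 10 vertices and 9 edges.
It is connected with exactly 9 edges, hence acyclic — it is a tree.

Yes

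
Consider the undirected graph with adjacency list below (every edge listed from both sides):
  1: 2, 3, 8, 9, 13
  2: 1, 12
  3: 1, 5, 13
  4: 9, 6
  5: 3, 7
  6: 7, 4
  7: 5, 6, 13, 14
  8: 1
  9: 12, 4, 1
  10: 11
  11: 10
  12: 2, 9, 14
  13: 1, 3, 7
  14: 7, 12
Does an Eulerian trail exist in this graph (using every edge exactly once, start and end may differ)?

No

Degrees: 1:5, 2:2, 3:3, 4:2, 5:2, 6:2, 7:4, 8:1, 9:3, 10:1, 11:1, 12:3, 13:3, 14:2
Odd-degree vertices: 1, 3, 8, 9, 10, 11, 12, 13 (8 total).
An Eulerian trail requires 0 or 2 odd-degree vertices; here there are 8.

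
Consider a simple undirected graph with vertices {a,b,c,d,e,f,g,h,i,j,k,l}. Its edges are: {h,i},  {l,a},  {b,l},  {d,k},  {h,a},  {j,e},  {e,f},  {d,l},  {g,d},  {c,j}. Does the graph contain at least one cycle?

The graph has 12 vertices, 10 edges, and 2 connected components.
Since 10 = 12 - 2, the graph is a forest and contains no cycle.

No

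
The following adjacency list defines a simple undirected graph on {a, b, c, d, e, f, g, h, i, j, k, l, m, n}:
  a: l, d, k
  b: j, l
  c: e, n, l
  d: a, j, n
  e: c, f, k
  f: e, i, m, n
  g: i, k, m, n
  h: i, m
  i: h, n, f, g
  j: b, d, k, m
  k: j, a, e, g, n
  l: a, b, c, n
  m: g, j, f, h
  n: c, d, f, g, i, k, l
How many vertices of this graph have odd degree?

6

Degrees: a:3, b:2, c:3, d:3, e:3, f:4, g:4, h:2, i:4, j:4, k:5, l:4, m:4, n:7
Odd-degree vertices: a, c, d, e, k, n.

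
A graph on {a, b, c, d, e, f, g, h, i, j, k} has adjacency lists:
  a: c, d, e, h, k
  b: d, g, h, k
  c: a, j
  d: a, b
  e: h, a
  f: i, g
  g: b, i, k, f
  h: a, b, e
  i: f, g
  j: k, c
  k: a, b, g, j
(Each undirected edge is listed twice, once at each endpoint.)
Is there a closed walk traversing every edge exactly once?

Degrees: a:5, b:4, c:2, d:2, e:2, f:2, g:4, h:3, i:2, j:2, k:4
a, h have odd degree; an Eulerian circuit needs every degree to be even, so none exists.

No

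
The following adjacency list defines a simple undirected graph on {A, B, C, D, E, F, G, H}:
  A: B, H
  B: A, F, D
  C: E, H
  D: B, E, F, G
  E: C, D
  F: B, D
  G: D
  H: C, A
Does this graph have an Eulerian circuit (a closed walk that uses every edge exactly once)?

No

Degrees: A:2, B:3, C:2, D:4, E:2, F:2, G:1, H:2
B, G have odd degree; an Eulerian circuit needs every degree to be even, so none exists.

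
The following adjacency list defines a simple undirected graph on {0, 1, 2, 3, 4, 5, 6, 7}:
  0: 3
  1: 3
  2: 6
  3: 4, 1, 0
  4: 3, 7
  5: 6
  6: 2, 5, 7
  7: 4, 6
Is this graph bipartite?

Yes

Color {2, 3, 5, 7} black and {0, 1, 4, 6} white. No edge joins two same-colored vertices, so the graph is bipartite.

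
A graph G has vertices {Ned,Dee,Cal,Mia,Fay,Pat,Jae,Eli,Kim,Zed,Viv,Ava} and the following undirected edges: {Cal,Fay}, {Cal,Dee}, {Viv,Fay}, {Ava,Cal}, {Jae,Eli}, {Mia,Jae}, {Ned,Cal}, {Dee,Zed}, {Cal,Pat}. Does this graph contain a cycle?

|V| = 12, |E| = 9, number of components = 3.
Since 9 = 12 - 3, the graph is a forest and contains no cycle.

No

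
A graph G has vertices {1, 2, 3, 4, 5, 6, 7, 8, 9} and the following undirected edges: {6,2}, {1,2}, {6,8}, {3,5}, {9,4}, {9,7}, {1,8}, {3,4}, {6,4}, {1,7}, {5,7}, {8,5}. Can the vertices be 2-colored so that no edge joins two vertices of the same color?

No

4-3-5-7-9-4 is an odd cycle (length 5), and a bipartite graph can contain only even cycles.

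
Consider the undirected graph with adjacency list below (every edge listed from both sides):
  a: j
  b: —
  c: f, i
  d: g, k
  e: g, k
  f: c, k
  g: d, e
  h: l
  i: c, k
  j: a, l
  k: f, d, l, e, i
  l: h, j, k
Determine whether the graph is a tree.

No

|V| = 12, |E| = 12.
It splits into 2 components, so it cannot be a tree.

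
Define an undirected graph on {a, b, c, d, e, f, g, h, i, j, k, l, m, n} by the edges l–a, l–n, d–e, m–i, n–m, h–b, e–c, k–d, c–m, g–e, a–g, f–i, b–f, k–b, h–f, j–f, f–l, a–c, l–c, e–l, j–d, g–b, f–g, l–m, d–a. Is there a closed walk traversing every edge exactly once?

Yes

Degrees: a:4, b:4, c:4, d:4, e:4, f:6, g:4, h:2, i:2, j:2, k:2, l:6, m:4, n:2
Every vertex has even degree and the edges form a single connected piece, so an Eulerian circuit exists.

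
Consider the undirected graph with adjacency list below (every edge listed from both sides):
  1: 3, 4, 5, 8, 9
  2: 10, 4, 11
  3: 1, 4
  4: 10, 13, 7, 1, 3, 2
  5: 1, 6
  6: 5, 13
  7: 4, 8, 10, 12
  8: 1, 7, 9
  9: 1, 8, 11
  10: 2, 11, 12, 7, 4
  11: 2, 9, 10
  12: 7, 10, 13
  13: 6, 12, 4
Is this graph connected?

Starting from 1 and exploring outward reaches every vertex (1, 4, 3, 5, 9, 8, 7, 10, 13, 2, 6, 11, 12); the graph is connected.

Yes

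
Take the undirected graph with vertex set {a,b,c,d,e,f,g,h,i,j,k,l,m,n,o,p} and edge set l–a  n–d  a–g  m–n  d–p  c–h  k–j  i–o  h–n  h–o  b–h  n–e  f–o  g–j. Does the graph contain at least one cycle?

The graph has 16 vertices, 14 edges, and 2 connected components.
Since 14 = 16 - 2, the graph is a forest and contains no cycle.

No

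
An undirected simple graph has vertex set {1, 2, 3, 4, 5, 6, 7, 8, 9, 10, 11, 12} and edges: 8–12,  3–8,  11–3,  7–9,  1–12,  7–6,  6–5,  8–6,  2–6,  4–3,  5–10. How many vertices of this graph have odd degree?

8

Degrees: 1:1, 2:1, 3:3, 4:1, 5:2, 6:4, 7:2, 8:3, 9:1, 10:1, 11:1, 12:2
Odd-degree vertices: 1, 2, 3, 4, 8, 9, 10, 11.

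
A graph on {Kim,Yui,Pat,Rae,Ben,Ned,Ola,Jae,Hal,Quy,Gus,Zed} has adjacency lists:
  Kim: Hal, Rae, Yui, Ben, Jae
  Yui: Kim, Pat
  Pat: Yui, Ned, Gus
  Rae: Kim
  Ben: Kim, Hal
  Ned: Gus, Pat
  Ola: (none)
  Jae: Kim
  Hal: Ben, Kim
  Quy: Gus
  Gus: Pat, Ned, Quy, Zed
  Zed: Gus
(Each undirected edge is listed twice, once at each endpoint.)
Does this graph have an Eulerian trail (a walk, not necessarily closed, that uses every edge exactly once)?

Degrees: Kim:5, Yui:2, Pat:3, Rae:1, Ben:2, Ned:2, Ola:0, Jae:1, Hal:2, Quy:1, Gus:4, Zed:1
Odd-degree vertices: Kim, Pat, Rae, Jae, Quy, Zed (6 total).
An Eulerian trail requires 0 or 2 odd-degree vertices; here there are 6.

No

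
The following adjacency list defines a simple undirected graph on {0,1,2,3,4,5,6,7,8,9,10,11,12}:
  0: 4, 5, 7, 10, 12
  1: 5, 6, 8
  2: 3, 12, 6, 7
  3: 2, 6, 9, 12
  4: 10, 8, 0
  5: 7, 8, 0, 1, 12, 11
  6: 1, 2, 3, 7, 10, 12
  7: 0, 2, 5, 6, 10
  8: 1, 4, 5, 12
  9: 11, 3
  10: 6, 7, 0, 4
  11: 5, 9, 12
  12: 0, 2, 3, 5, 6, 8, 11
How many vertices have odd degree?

Degrees: 0:5, 1:3, 2:4, 3:4, 4:3, 5:6, 6:6, 7:5, 8:4, 9:2, 10:4, 11:3, 12:7
Odd-degree vertices: 0, 1, 4, 7, 11, 12.

6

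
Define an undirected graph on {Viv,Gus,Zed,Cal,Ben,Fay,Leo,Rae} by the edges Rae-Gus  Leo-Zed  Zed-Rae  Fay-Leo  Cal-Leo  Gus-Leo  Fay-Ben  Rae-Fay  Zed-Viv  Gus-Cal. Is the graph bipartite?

No

Gus-Cal-Leo-Gus is an odd cycle (length 3), and a bipartite graph can contain only even cycles.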